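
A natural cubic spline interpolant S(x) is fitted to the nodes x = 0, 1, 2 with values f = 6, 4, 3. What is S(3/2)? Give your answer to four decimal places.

With M_i denoting the second derivative at x_i, h_i = 1, 1, and Δ_i = (y_(i+1) − y_i)/h_i = -2, -1:
  1·M_0 + 4·M_1 + 1·M_2 = 6(Δ_1 - Δ_0) = 6
Natural end conditions: M_0 = M_2 = 0.
Solving: M_0 = 0, M_1 = 3/2, M_2 = 0.
On [1, 2], S(x) = 4 - 3/2·(x - 1) + 3/4·(x - 1)² - 1/4·(x - 1)³.
With (x - 1) = 1/2: S(3/2) = 109/32.

3.4063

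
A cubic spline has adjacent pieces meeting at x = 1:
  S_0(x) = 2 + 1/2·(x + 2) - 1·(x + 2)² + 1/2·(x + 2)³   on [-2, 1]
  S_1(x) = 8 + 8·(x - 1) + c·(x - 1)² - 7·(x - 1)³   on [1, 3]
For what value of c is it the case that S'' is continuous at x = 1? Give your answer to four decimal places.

S_0''(x) = -2 + 3·(x + 2), so S_0''(1) = 7. On the right, S_1''(1) = 2c, so c = 7/2.

3.5000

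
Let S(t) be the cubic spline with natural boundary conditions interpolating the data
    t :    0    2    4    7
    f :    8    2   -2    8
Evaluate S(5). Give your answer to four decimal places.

Let M_i = S''(x_i). Step sizes h_i = 2, 2, 3; slopes of the chords Δ_i = (y_(i+1) - y_i)/h_i = -3, -2, 10/3.
  2·M_0 + 8·M_1 + 2·M_2 = 6(Δ_1 - Δ_0) = 6
  2·M_1 + 10·M_2 + 3·M_3 = 6(Δ_2 - Δ_1) = 32
Natural end conditions: M_0 = M_3 = 0.
Hence M_0 = 0, M_1 = -1/19, M_2 = 61/19, M_3 = 0.
On [4, 7], S(t) = -2 + 7/57·(t - 4) + 61/38·(t - 4)² - 61/342·(t - 4)³.
With (t - 4) = 1: S(5) = -77/171.

-0.4503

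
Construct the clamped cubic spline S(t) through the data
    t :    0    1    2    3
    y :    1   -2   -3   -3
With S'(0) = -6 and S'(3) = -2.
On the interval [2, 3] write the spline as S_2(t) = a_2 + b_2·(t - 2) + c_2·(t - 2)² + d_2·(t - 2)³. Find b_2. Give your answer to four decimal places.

0.1333

With M_i denoting the second derivative at x_i, h_i = 1, 1, 1, and Δ_i = (y_(i+1) − y_i)/h_i = -3, -1, 0:
  1·M_0 + 4·M_1 + 1·M_2 = 6(Δ_1 - Δ_0) = 12
  1·M_1 + 4·M_2 + 1·M_3 = 6(Δ_2 - Δ_1) = 6
Clamped end conditions give two more equations: 2h_0·M_0 + h_0·M_1 = 6(Δ_0 - S'(0)) = 18 and h_2·M_2 + 2h_2·M_3 = 6(S'(3) - Δ_2) = -12.
Solving the tridiagonal system: M_0 = 136/15, M_1 = -2/15, M_2 = 52/15, M_3 = -116/15.
On [2, 3], with S_2(t) = a_2 + b_2·(t - 2) + c_2·(t - 2)² + d_2·(t - 2)³: c_2 = M_2/2 = 26/15, d_2 = (M_3 - M_2)/(6h_2) = -28/15, b_2 = Δ_2 - h_2(2M_2 + M_3)/6 = 2/15.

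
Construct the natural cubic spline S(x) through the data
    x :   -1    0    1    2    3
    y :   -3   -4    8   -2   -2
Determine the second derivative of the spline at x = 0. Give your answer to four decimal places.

31.3929

With m_i denoting the second derivative at x_i, h_i = 1, 1, 1, 1, and Δ_i = (y_(i+1) − y_i)/h_i = -1, 12, -10, 0:
  1·m_0 + 4·m_1 + 1·m_2 = 6(Δ_1 - Δ_0) = 78
  1·m_1 + 4·m_2 + 1·m_3 = 6(Δ_2 - Δ_1) = -132
  1·m_2 + 4·m_3 + 1·m_4 = 6(Δ_3 - Δ_2) = 60
Natural end conditions: m_0 = m_4 = 0.
Hence m_0 = 0, m_1 = 879/28, m_2 = -333/7, m_3 = 753/28, m_4 = 0.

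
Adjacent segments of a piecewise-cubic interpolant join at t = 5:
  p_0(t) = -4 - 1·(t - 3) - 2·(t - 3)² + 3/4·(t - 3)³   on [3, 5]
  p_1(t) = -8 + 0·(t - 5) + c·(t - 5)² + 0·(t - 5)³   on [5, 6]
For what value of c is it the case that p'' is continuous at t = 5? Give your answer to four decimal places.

2.5000

p_0''(t) = -4 + 9/2·(t - 3), so p_0''(5) = 5. On the right, p_1''(5) = 2c, so c = 5/2.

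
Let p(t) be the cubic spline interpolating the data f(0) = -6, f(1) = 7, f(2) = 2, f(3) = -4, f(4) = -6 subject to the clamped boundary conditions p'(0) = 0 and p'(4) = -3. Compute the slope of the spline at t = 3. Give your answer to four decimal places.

-2.8393

Let M_i = p''(x_i). Step sizes h_i = 1, 1, 1, 1; slopes of the chords Δ_i = (y_(i+1) - y_i)/h_i = 13, -5, -6, -2.
  1·M_0 + 4·M_1 + 1·M_2 = 6(Δ_1 - Δ_0) = -108
  1·M_1 + 4·M_2 + 1·M_3 = 6(Δ_2 - Δ_1) = -6
  1·M_2 + 4·M_3 + 1·M_4 = 6(Δ_3 - Δ_2) = 24
Clamped end conditions give two more equations: 2h_0·M_0 + h_0·M_1 = 6(Δ_0 - p'(0)) = 78 and h_3·M_3 + 2h_3·M_4 = 6(p'(4) - Δ_3) = -6.
Hence M_0 = 1713/28, M_1 = -621/14, M_2 = 33/4, M_3 = 75/14, M_4 = -159/28.
On [3, 4], p'(t) = b_3 + 2c_3·(t - 3) + 3d_3·(t - 3)² with b_3 = Δ_3 - h_3(2M_3 + M_4)/6 = -159/56, c_3 = M_3/2 = 75/28, d_3 = (M_4 - M_3)/(6h_3) = -103/56. So p'(3) = -159/56.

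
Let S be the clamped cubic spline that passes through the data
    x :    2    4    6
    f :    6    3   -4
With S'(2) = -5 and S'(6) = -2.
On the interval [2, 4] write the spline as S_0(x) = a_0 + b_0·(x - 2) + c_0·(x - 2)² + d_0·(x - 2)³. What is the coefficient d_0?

-1

With σ_i denoting the second derivative at x_i, h_i = 2, 2, and Δ_i = (y_(i+1) − y_i)/h_i = -3/2, -7/2:
  2·σ_0 + 8·σ_1 + 2·σ_2 = 6(Δ_1 - Δ_0) = -12
Clamped end conditions give two more equations: 2h_0·σ_0 + h_0·σ_1 = 6(Δ_0 - S'(2)) = 21 and h_1·σ_1 + 2h_1·σ_2 = 6(S'(6) - Δ_1) = 9.
Hence σ_0 = 15/2, σ_1 = -9/2, σ_2 = 9/2.
On [2, 4], with S_0(x) = a_0 + b_0·(x - 2) + c_0·(x - 2)² + d_0·(x - 2)³: c_0 = σ_0/2 = 15/4, d_0 = (σ_1 - σ_0)/(6h_0) = -1, b_0 = Δ_0 - h_0(2σ_0 + σ_1)/6 = -5.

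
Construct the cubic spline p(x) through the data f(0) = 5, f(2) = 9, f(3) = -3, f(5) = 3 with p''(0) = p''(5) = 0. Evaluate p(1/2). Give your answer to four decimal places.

8.6518

Write M_i for p''(x_i). With h_i = 2, 1, 2 and divided differences Δ_i = 2, -12, 3, the continuity of p' gives the tridiagonal system
  2·M_0 + 6·M_1 + 1·M_2 = 6(Δ_1 - Δ_0) = -84
  1·M_1 + 6·M_2 + 2·M_3 = 6(Δ_2 - Δ_1) = 90
Natural end conditions: M_0 = M_3 = 0.
Solving the tridiagonal system: M_0 = 0, M_1 = -594/35, M_2 = 624/35, M_3 = 0.
On [0, 2], p(x) = 5 + 268/35·x + 0·x² - 99/70·x³.
With x = 1/2: p(1/2) = 969/112.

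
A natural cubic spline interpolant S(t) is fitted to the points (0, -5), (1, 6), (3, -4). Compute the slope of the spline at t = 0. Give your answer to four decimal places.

Let M_i = S''(x_i). Step sizes h_i = 1, 2; slopes of the chords Δ_i = (y_(i+1) - y_i)/h_i = 11, -5.
  1·M_0 + 6·M_1 + 2·M_2 = 6(Δ_1 - Δ_0) = -96
Natural end conditions: M_0 = M_2 = 0.
Solving: M_0 = 0, M_1 = -16, M_2 = 0.
On [0, 1], S'(t) = b_0 + 2c_0·t + 3d_0·t² with b_0 = Δ_0 - h_0(2M_0 + M_1)/6 = 41/3, c_0 = M_0/2 = 0, d_0 = (M_1 - M_0)/(6h_0) = -8/3. So S'(0) = 41/3.

13.6667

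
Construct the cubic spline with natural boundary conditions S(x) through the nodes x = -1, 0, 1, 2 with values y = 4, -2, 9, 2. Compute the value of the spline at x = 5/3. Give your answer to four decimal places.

6.0914

With σ_i denoting the second derivative at x_i, h_i = 1, 1, 1, and Δ_i = (y_(i+1) − y_i)/h_i = -6, 11, -7:
  1·σ_0 + 4·σ_1 + 1·σ_2 = 6(Δ_1 - Δ_0) = 102
  1·σ_1 + 4·σ_2 + 1·σ_3 = 6(Δ_2 - Δ_1) = -108
Natural end conditions: σ_0 = σ_3 = 0.
Forward elimination and back-substitution give σ_0 = 0, σ_1 = 172/5, σ_2 = -178/5, σ_3 = 0.
On [1, 2], S(x) = 9 + 73/15·(x - 1) - 89/5·(x - 1)² + 89/15·(x - 1)³.
With (x - 1) = 2/3: S(5/3) = 2467/405.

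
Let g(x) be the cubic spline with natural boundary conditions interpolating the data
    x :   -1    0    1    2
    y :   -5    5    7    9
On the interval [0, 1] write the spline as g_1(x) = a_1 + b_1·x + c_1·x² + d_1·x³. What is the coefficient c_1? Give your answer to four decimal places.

-6.4000

Let m_i = g''(x_i). Step sizes h_i = 1, 1, 1; slopes of the chords Δ_i = (y_(i+1) - y_i)/h_i = 10, 2, 2.
  1·m_0 + 4·m_1 + 1·m_2 = 6(Δ_1 - Δ_0) = -48
  1·m_1 + 4·m_2 + 1·m_3 = 6(Δ_2 - Δ_1) = 0
Natural end conditions: m_0 = m_3 = 0.
Solving: m_0 = 0, m_1 = -64/5, m_2 = 16/5, m_3 = 0.
On [0, 1], with g_1(x) = a_1 + b_1·x + c_1·x² + d_1·x³: c_1 = m_1/2 = -32/5, d_1 = (m_2 - m_1)/(6h_1) = 8/3, b_1 = Δ_1 - h_1(2m_1 + m_2)/6 = 86/15.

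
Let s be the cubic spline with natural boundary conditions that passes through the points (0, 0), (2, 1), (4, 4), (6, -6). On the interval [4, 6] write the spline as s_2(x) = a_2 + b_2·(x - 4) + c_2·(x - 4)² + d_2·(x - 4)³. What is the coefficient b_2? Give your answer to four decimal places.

Let σ_i = s''(x_i). Step sizes h_i = 2, 2, 2; slopes of the chords Δ_i = (y_(i+1) - y_i)/h_i = 1/2, 3/2, -5.
  2·σ_0 + 8·σ_1 + 2·σ_2 = 6(Δ_1 - Δ_0) = 6
  2·σ_1 + 8·σ_2 + 2·σ_3 = 6(Δ_2 - Δ_1) = -39
Natural end conditions: σ_0 = σ_3 = 0.
Solving: σ_0 = 0, σ_1 = 21/10, σ_2 = -27/5, σ_3 = 0.
On [4, 6], with s_2(x) = a_2 + b_2·(x - 4) + c_2·(x - 4)² + d_2·(x - 4)³: c_2 = σ_2/2 = -27/10, d_2 = (σ_3 - σ_2)/(6h_2) = 9/20, b_2 = Δ_2 - h_2(2σ_2 + σ_3)/6 = -7/5.

-1.4000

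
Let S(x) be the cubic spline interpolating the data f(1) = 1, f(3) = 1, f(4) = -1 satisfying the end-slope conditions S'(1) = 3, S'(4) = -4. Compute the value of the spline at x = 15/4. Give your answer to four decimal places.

With σ_i denoting the second derivative at x_i, h_i = 2, 1, and Δ_i = (y_(i+1) − y_i)/h_i = 0, -2:
  2·σ_0 + 6·σ_1 + 1·σ_2 = 6(Δ_1 - Δ_0) = -12
Clamped end conditions give two more equations: 2h_0·σ_0 + h_0·σ_1 = 6(Δ_0 - S'(1)) = -18 and h_1·σ_1 + 2h_1·σ_2 = 6(S'(4) - Δ_1) = -12.
Forward elimination and back-substitution give σ_0 = -29/6, σ_1 = 2/3, σ_2 = -19/3.
On [3, 4], S(x) = 1 - 7/6·(x - 3) + 1/3·(x - 3)² - 7/6·(x - 3)³.
With (x - 3) = 3/4: S(15/4) = -23/128.

-0.1797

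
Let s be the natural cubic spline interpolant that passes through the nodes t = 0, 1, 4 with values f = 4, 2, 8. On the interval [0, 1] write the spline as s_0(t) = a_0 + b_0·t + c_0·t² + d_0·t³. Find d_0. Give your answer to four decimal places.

Let M_i = s''(x_i). Step sizes h_i = 1, 3; slopes of the chords Δ_i = (y_(i+1) - y_i)/h_i = -2, 2.
  1·M_0 + 8·M_1 + 3·M_2 = 6(Δ_1 - Δ_0) = 24
Natural end conditions: M_0 = M_2 = 0.
Hence M_0 = 0, M_1 = 3, M_2 = 0.
On [0, 1], with s_0(t) = a_0 + b_0·t + c_0·t² + d_0·t³: c_0 = M_0/2 = 0, d_0 = (M_1 - M_0)/(6h_0) = 1/2, b_0 = Δ_0 - h_0(2M_0 + M_1)/6 = -5/2.

0.5000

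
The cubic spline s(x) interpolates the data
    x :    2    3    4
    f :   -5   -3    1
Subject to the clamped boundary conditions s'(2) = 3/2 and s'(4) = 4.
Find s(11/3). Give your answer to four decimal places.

Put M_i = s'' at the i-th knot. Here h = (1, 1) and Δ = (2, 4), so the interior equations h_(i-1)·M_(i-1) + 2(h_(i-1)+h_i)·M_i + h_i·M_(i+1) = 6(Δ_i − Δ_(i-1)) read
  1·M_0 + 4·M_1 + 1·M_2 = 6(Δ_1 - Δ_0) = 12
Clamped end conditions give two more equations: 2h_0·M_0 + h_0·M_1 = 6(Δ_0 - s'(2)) = 3 and h_1·M_1 + 2h_1·M_2 = 6(s'(4) - Δ_1) = 0.
Solving: M_0 = -1/4, M_1 = 7/2, M_2 = -7/4.
On [3, 4], s(x) = -3 + 25/8·(x - 3) + 7/4·(x - 3)² - 7/8·(x - 3)³.
With (x - 3) = 2/3: s(11/3) = -43/108.

-0.3981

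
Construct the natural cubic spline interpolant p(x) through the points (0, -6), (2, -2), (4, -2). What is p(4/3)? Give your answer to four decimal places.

Let m_i = p''(x_i). Step sizes h_i = 2, 2; slopes of the chords Δ_i = (y_(i+1) - y_i)/h_i = 2, 0.
  2·m_0 + 8·m_1 + 2·m_2 = 6(Δ_1 - Δ_0) = -12
Natural end conditions: m_0 = m_2 = 0.
Solving: m_0 = 0, m_1 = -3/2, m_2 = 0.
On [0, 2], p(x) = -6 + 5/2·x + 0·x² - 1/8·x³.
With x = 4/3: p(4/3) = -80/27.

-2.9630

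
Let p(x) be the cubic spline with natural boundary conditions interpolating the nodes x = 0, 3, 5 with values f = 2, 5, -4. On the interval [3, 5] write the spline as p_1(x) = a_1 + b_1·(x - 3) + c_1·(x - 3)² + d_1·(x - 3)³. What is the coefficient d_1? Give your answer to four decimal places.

With σ_i denoting the second derivative at x_i, h_i = 3, 2, and Δ_i = (y_(i+1) − y_i)/h_i = 1, -9/2:
  3·σ_0 + 10·σ_1 + 2·σ_2 = 6(Δ_1 - Δ_0) = -33
Natural end conditions: σ_0 = σ_2 = 0.
Forward elimination and back-substitution give σ_0 = 0, σ_1 = -33/10, σ_2 = 0.
On [3, 5], with p_1(x) = a_1 + b_1·(x - 3) + c_1·(x - 3)² + d_1·(x - 3)³: c_1 = σ_1/2 = -33/20, d_1 = (σ_2 - σ_1)/(6h_1) = 11/40, b_1 = Δ_1 - h_1(2σ_1 + σ_2)/6 = -23/10.

0.2750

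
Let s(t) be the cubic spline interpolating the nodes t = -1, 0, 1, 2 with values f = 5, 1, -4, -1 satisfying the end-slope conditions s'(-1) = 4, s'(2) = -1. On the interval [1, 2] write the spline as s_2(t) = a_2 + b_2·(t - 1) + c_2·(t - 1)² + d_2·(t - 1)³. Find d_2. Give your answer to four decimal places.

-6.2667

Write σ_i for s''(x_i). With h_i = 1, 1, 1 and divided differences Δ_i = -4, -5, 3, the continuity of s' gives the tridiagonal system
  1·σ_0 + 4·σ_1 + 1·σ_2 = 6(Δ_1 - Δ_0) = -6
  1·σ_1 + 4·σ_2 + 1·σ_3 = 6(Δ_2 - Δ_1) = 48
Clamped end conditions give two more equations: 2h_0·σ_0 + h_0·σ_1 = 6(Δ_0 - s'(-1)) = -48 and h_2·σ_2 + 2h_2·σ_3 = 6(s'(2) - Δ_2) = -24.
Hence σ_0 = -362/15, σ_1 = 4/15, σ_2 = 256/15, σ_3 = -308/15.
On [1, 2], with s_2(t) = a_2 + b_2·(t - 1) + c_2·(t - 1)² + d_2·(t - 1)³: c_2 = σ_2/2 = 128/15, d_2 = (σ_3 - σ_2)/(6h_2) = -94/15, b_2 = Δ_2 - h_2(2σ_2 + σ_3)/6 = 11/15.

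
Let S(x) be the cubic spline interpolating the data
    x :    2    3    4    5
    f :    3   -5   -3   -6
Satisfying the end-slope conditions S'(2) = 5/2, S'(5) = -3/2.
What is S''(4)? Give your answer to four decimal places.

-18.8667

Let σ_i = S''(x_i). Step sizes h_i = 1, 1, 1; slopes of the chords Δ_i = (y_(i+1) - y_i)/h_i = -8, 2, -3.
  1·σ_0 + 4·σ_1 + 1·σ_2 = 6(Δ_1 - Δ_0) = 60
  1·σ_1 + 4·σ_2 + 1·σ_3 = 6(Δ_2 - Δ_1) = -30
Clamped end conditions give two more equations: 2h_0·σ_0 + h_0·σ_1 = 6(Δ_0 - S'(2)) = -63 and h_2·σ_2 + 2h_2·σ_3 = 6(S'(5) - Δ_2) = 9.
Solving the tridiagonal system: σ_0 = -709/15, σ_1 = 473/15, σ_2 = -283/15, σ_3 = 209/15.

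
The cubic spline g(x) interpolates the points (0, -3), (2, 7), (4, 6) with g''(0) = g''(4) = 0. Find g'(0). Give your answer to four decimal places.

6.3750

Let σ_i = g''(x_i). Step sizes h_i = 2, 2; slopes of the chords Δ_i = (y_(i+1) - y_i)/h_i = 5, -1/2.
  2·σ_0 + 8·σ_1 + 2·σ_2 = 6(Δ_1 - Δ_0) = -33
Natural end conditions: σ_0 = σ_2 = 0.
Hence σ_0 = 0, σ_1 = -33/8, σ_2 = 0.
On [0, 2], g'(x) = b_0 + 2c_0·x + 3d_0·x² with b_0 = Δ_0 - h_0(2σ_0 + σ_1)/6 = 51/8, c_0 = σ_0/2 = 0, d_0 = (σ_1 - σ_0)/(6h_0) = -11/32. So g'(0) = 51/8.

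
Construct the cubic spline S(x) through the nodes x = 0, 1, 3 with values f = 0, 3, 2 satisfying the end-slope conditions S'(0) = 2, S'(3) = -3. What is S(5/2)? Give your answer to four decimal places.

Let M_i = S''(x_i). Step sizes h_i = 1, 2; slopes of the chords Δ_i = (y_(i+1) - y_i)/h_i = 3, -1/2.
  1·M_0 + 6·M_1 + 2·M_2 = 6(Δ_1 - Δ_0) = -21
Clamped end conditions give two more equations: 2h_0·M_0 + h_0·M_1 = 6(Δ_0 - S'(0)) = 6 and h_1·M_1 + 2h_1·M_2 = 6(S'(3) - Δ_1) = -15.
Hence M_0 = 29/6, M_1 = -11/3, M_2 = -23/12.
On [1, 3], S(x) = 3 + 31/12·(x - 1) - 11/6·(x - 1)² + 7/48·(x - 1)³.
With (x - 1) = 3/2: S(5/2) = 415/128.

3.2422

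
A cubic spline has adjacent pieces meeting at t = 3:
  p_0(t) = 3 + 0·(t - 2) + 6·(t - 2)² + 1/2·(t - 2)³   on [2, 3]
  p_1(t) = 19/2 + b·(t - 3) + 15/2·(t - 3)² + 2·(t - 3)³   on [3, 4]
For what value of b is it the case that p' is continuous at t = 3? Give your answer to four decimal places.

13.5000

p_0'(t) = 0 + 12·(t - 2) + 3/2·(t - 2)², so p_0'(3) = 27/2. On the right, p_1'(3) = b, so b = 27/2.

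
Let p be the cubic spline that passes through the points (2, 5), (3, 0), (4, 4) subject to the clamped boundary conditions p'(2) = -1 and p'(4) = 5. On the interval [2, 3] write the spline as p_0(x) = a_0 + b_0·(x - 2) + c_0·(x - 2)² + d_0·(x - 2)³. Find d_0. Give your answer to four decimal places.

7.2500

Let σ_i = p''(x_i). Step sizes h_i = 1, 1; slopes of the chords Δ_i = (y_(i+1) - y_i)/h_i = -5, 4.
  1·σ_0 + 4·σ_1 + 1·σ_2 = 6(Δ_1 - Δ_0) = 54
Clamped end conditions give two more equations: 2h_0·σ_0 + h_0·σ_1 = 6(Δ_0 - p'(2)) = -24 and h_1·σ_1 + 2h_1·σ_2 = 6(p'(4) - Δ_1) = 6.
Solving the tridiagonal system: σ_0 = -45/2, σ_1 = 21, σ_2 = -15/2.
On [2, 3], with p_0(x) = a_0 + b_0·(x - 2) + c_0·(x - 2)² + d_0·(x - 2)³: c_0 = σ_0/2 = -45/4, d_0 = (σ_1 - σ_0)/(6h_0) = 29/4, b_0 = Δ_0 - h_0(2σ_0 + σ_1)/6 = -1.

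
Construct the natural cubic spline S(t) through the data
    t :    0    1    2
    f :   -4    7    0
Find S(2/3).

5

Put M_i = S'' at the i-th knot. Here h = (1, 1) and Δ = (11, -7), so the interior equations h_(i-1)·M_(i-1) + 2(h_(i-1)+h_i)·M_i + h_i·M_(i+1) = 6(Δ_i − Δ_(i-1)) read
  1·M_0 + 4·M_1 + 1·M_2 = 6(Δ_1 - Δ_0) = -108
Natural end conditions: M_0 = M_2 = 0.
Forward elimination and back-substitution give M_0 = 0, M_1 = -27, M_2 = 0.
On [0, 1], S(t) = -4 + 31/2·t + 0·t² - 9/2·t³.
With t = 2/3: S(2/3) = 5.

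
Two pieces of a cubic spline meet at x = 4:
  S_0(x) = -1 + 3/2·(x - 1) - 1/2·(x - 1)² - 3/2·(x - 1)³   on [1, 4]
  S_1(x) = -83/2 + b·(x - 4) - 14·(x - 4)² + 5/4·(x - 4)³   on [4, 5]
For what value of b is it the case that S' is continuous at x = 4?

S_0'(x) = 3/2 - 1·(x - 1) - 9/2·(x - 1)², so S_0'(4) = -42. On the right, S_1'(4) = b, so b = -42.

-42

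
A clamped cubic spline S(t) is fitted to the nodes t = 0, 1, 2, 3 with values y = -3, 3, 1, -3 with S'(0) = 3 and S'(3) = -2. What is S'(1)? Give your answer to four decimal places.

3.4667

Put M_i = S'' at the i-th knot. Here h = (1, 1, 1) and Δ = (6, -2, -4), so the interior equations h_(i-1)·M_(i-1) + 2(h_(i-1)+h_i)·M_i + h_i·M_(i+1) = 6(Δ_i − Δ_(i-1)) read
  1·M_0 + 4·M_1 + 1·M_2 = 6(Δ_1 - Δ_0) = -48
  1·M_1 + 4·M_2 + 1·M_3 = 6(Δ_2 - Δ_1) = -12
Clamped end conditions give two more equations: 2h_0·M_0 + h_0·M_1 = 6(Δ_0 - S'(0)) = 18 and h_2·M_2 + 2h_2·M_3 = 6(S'(3) - Δ_2) = 12.
Solving the tridiagonal system: M_0 = 256/15, M_1 = -242/15, M_2 = -8/15, M_3 = 94/15.
On [1, 2], S'(t) = b_1 + 2c_1·(t - 1) + 3d_1·(t - 1)² with b_1 = Δ_1 - h_1(2M_1 + M_2)/6 = 52/15, c_1 = M_1/2 = -121/15, d_1 = (M_2 - M_1)/(6h_1) = 13/5. So S'(1) = 52/15.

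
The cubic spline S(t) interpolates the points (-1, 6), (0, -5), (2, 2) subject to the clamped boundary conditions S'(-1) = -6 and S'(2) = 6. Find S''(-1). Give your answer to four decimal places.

-25.5000

Let M_i = S''(x_i). Step sizes h_i = 1, 2; slopes of the chords Δ_i = (y_(i+1) - y_i)/h_i = -11, 7/2.
  1·M_0 + 6·M_1 + 2·M_2 = 6(Δ_1 - Δ_0) = 87
Clamped end conditions give two more equations: 2h_0·M_0 + h_0·M_1 = 6(Δ_0 - S'(-1)) = -30 and h_1·M_1 + 2h_1·M_2 = 6(S'(2) - Δ_1) = 15.
Solving the tridiagonal system: M_0 = -51/2, M_1 = 21, M_2 = -27/4.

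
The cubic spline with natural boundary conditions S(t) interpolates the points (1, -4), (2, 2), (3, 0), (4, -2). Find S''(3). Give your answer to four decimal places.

3.2000

Put σ_i = S'' at the i-th knot. Here h = (1, 1, 1) and Δ = (6, -2, -2), so the interior equations h_(i-1)·σ_(i-1) + 2(h_(i-1)+h_i)·σ_i + h_i·σ_(i+1) = 6(Δ_i − Δ_(i-1)) read
  1·σ_0 + 4·σ_1 + 1·σ_2 = 6(Δ_1 - Δ_0) = -48
  1·σ_1 + 4·σ_2 + 1·σ_3 = 6(Δ_2 - Δ_1) = 0
Natural end conditions: σ_0 = σ_3 = 0.
Forward elimination and back-substitution give σ_0 = 0, σ_1 = -64/5, σ_2 = 16/5, σ_3 = 0.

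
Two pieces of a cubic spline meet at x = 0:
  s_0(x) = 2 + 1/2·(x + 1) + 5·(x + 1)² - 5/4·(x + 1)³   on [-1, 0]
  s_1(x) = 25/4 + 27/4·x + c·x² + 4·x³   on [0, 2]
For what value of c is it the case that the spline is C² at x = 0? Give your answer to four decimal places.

s_0''(x) = 10 - 15/2·(x + 1), so s_0''(0) = 5/2. On the right, s_1''(0) = 2c, so c = 5/4.

1.2500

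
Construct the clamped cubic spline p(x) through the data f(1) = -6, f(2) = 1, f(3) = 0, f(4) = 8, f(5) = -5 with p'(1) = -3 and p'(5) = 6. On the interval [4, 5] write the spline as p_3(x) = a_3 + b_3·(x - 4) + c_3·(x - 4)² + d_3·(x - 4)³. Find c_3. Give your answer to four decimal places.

-31.5000

With M_i denoting the second derivative at x_i, h_i = 1, 1, 1, 1, and Δ_i = (y_(i+1) − y_i)/h_i = 7, -1, 8, -13:
  1·M_0 + 4·M_1 + 1·M_2 = 6(Δ_1 - Δ_0) = -48
  1·M_1 + 4·M_2 + 1·M_3 = 6(Δ_2 - Δ_1) = 54
  1·M_2 + 4·M_3 + 1·M_4 = 6(Δ_3 - Δ_2) = -126
Clamped end conditions give two more equations: 2h_0·M_0 + h_0·M_1 = 6(Δ_0 - p'(1)) = 60 and h_3·M_3 + 2h_3·M_4 = 6(p'(5) - Δ_3) = 114.
Forward elimination and back-substitution give M_0 = 93/2, M_1 = -33, M_2 = 75/2, M_3 = -63, M_4 = 177/2.
On [4, 5], with p_3(x) = a_3 + b_3·(x - 4) + c_3·(x - 4)² + d_3·(x - 4)³: c_3 = M_3/2 = -63/2, d_3 = (M_4 - M_3)/(6h_3) = 101/4, b_3 = Δ_3 - h_3(2M_3 + M_4)/6 = -27/4.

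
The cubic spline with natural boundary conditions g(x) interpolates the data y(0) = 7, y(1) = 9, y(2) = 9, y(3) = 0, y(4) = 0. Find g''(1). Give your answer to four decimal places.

1.6071

Write M_i for g''(x_i). With h_i = 1, 1, 1, 1 and divided differences Δ_i = 2, 0, -9, 0, the continuity of g' gives the tridiagonal system
  1·M_0 + 4·M_1 + 1·M_2 = 6(Δ_1 - Δ_0) = -12
  1·M_1 + 4·M_2 + 1·M_3 = 6(Δ_2 - Δ_1) = -54
  1·M_2 + 4·M_3 + 1·M_4 = 6(Δ_3 - Δ_2) = 54
Natural end conditions: M_0 = M_4 = 0.
Solving: M_0 = 0, M_1 = 45/28, M_2 = -129/7, M_3 = 507/28, M_4 = 0.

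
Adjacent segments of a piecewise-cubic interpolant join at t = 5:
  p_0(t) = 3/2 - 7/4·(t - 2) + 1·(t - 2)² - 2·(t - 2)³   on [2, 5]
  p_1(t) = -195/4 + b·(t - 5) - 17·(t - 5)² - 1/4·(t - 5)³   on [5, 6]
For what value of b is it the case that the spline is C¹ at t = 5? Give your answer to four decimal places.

-49.7500

p_0'(t) = -7/4 + 2·(t - 2) - 6·(t - 2)², so p_0'(5) = -199/4. On the right, p_1'(5) = b, so b = -199/4.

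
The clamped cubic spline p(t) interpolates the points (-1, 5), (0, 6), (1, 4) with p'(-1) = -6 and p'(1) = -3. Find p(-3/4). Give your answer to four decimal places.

Let σ_i = p''(x_i). Step sizes h_i = 1, 1; slopes of the chords Δ_i = (y_(i+1) - y_i)/h_i = 1, -2.
  1·σ_0 + 4·σ_1 + 1·σ_2 = 6(Δ_1 - Δ_0) = -18
Clamped end conditions give two more equations: 2h_0·σ_0 + h_0·σ_1 = 6(Δ_0 - p'(-1)) = 42 and h_1·σ_1 + 2h_1·σ_2 = 6(p'(1) - Δ_1) = -6.
Solving the tridiagonal system: σ_0 = 27, σ_1 = -12, σ_2 = 3.
On [-1, 0], p(t) = 5 - 6·(t + 1) + 27/2·(t + 1)² - 13/2·(t + 1)³.
With (t + 1) = 1/4: p(-3/4) = 543/128.

4.2422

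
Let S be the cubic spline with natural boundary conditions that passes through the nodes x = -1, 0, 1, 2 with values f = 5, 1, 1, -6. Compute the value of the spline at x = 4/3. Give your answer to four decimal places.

-0.5432

Put M_i = S'' at the i-th knot. Here h = (1, 1, 1) and Δ = (-4, 0, -7), so the interior equations h_(i-1)·M_(i-1) + 2(h_(i-1)+h_i)·M_i + h_i·M_(i+1) = 6(Δ_i − Δ_(i-1)) read
  1·M_0 + 4·M_1 + 1·M_2 = 6(Δ_1 - Δ_0) = 24
  1·M_1 + 4·M_2 + 1·M_3 = 6(Δ_2 - Δ_1) = -42
Natural end conditions: M_0 = M_3 = 0.
Forward elimination and back-substitution give M_0 = 0, M_1 = 46/5, M_2 = -64/5, M_3 = 0.
On [1, 2], S(x) = 1 - 41/15·(x - 1) - 32/5·(x - 1)² + 32/15·(x - 1)³.
With (x - 1) = 1/3: S(4/3) = -44/81.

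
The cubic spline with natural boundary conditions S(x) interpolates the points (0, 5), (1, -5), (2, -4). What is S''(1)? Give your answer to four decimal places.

16.5000

Write M_i for S''(x_i). With h_i = 1, 1 and divided differences Δ_i = -10, 1, the continuity of S' gives the tridiagonal system
  1·M_0 + 4·M_1 + 1·M_2 = 6(Δ_1 - Δ_0) = 66
Natural end conditions: M_0 = M_2 = 0.
Hence M_0 = 0, M_1 = 33/2, M_2 = 0.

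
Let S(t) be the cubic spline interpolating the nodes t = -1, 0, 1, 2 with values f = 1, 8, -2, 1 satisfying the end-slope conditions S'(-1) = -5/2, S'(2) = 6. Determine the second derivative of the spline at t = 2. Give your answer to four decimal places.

Write m_i for S''(x_i). With h_i = 1, 1, 1 and divided differences Δ_i = 7, -10, 3, the continuity of S' gives the tridiagonal system
  1·m_0 + 4·m_1 + 1·m_2 = 6(Δ_1 - Δ_0) = -102
  1·m_1 + 4·m_2 + 1·m_3 = 6(Δ_2 - Δ_1) = 78
Clamped end conditions give two more equations: 2h_0·m_0 + h_0·m_1 = 6(Δ_0 - S'(-1)) = 57 and h_2·m_2 + 2h_2·m_3 = 6(S'(2) - Δ_2) = 18.
Solving the tridiagonal system: m_0 = 778/15, m_1 = -701/15, m_2 = 496/15, m_3 = -113/15.

-7.5333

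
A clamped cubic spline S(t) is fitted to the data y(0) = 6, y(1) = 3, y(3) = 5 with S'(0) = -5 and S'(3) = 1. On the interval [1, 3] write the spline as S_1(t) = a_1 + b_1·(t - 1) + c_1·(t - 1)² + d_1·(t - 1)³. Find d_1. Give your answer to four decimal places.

-0.5000

Let M_i = S''(x_i). Step sizes h_i = 1, 2; slopes of the chords Δ_i = (y_(i+1) - y_i)/h_i = -3, 1.
  1·M_0 + 6·M_1 + 2·M_2 = 6(Δ_1 - Δ_0) = 24
Clamped end conditions give two more equations: 2h_0·M_0 + h_0·M_1 = 6(Δ_0 - S'(0)) = 12 and h_1·M_1 + 2h_1·M_2 = 6(S'(3) - Δ_1) = 0.
Solving: M_0 = 4, M_1 = 4, M_2 = -2.
On [1, 3], with S_1(t) = a_1 + b_1·(t - 1) + c_1·(t - 1)² + d_1·(t - 1)³: c_1 = M_1/2 = 2, d_1 = (M_2 - M_1)/(6h_1) = -1/2, b_1 = Δ_1 - h_1(2M_1 + M_2)/6 = -1.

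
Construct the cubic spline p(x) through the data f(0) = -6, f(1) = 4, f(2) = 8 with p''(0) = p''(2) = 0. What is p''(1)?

With M_i denoting the second derivative at x_i, h_i = 1, 1, and Δ_i = (y_(i+1) − y_i)/h_i = 10, 4:
  1·M_0 + 4·M_1 + 1·M_2 = 6(Δ_1 - Δ_0) = -36
Natural end conditions: M_0 = M_2 = 0.
Solving the tridiagonal system: M_0 = 0, M_1 = -9, M_2 = 0.

-9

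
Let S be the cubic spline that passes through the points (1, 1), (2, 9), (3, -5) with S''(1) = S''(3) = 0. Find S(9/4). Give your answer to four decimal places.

7.3047

Put σ_i = S'' at the i-th knot. Here h = (1, 1) and Δ = (8, -14), so the interior equations h_(i-1)·σ_(i-1) + 2(h_(i-1)+h_i)·σ_i + h_i·σ_(i+1) = 6(Δ_i − Δ_(i-1)) read
  1·σ_0 + 4·σ_1 + 1·σ_2 = 6(Δ_1 - Δ_0) = -132
Natural end conditions: σ_0 = σ_2 = 0.
Solving the tridiagonal system: σ_0 = 0, σ_1 = -33, σ_2 = 0.
On [2, 3], S(x) = 9 - 3·(x - 2) - 33/2·(x - 2)² + 11/2·(x - 2)³.
With (x - 2) = 1/4: S(9/4) = 935/128.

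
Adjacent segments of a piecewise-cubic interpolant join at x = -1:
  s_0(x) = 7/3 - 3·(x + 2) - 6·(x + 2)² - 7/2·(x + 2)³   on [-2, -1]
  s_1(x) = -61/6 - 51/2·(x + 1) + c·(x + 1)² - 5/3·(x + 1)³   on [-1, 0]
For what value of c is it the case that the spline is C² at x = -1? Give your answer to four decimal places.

-16.5000

s_0''(x) = -12 - 21·(x + 2), so s_0''(-1) = -33. On the right, s_1''(-1) = 2c, so c = -33/2.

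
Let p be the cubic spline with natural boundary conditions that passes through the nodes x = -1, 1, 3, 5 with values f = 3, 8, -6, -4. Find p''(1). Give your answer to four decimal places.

-9.2000

With σ_i denoting the second derivative at x_i, h_i = 2, 2, 2, and Δ_i = (y_(i+1) − y_i)/h_i = 5/2, -7, 1:
  2·σ_0 + 8·σ_1 + 2·σ_2 = 6(Δ_1 - Δ_0) = -57
  2·σ_1 + 8·σ_2 + 2·σ_3 = 6(Δ_2 - Δ_1) = 48
Natural end conditions: σ_0 = σ_3 = 0.
Hence σ_0 = 0, σ_1 = -46/5, σ_2 = 83/10, σ_3 = 0.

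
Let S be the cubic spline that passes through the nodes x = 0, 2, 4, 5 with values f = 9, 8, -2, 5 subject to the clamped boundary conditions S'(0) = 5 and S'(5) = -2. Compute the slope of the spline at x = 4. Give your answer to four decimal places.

Let σ_i = S''(x_i). Step sizes h_i = 2, 2, 1; slopes of the chords Δ_i = (y_(i+1) - y_i)/h_i = -1/2, -5, 7.
  2·σ_0 + 8·σ_1 + 2·σ_2 = 6(Δ_1 - Δ_0) = -27
  2·σ_1 + 6·σ_2 + 1·σ_3 = 6(Δ_2 - Δ_1) = 72
Clamped end conditions give two more equations: 2h_0·σ_0 + h_0·σ_1 = 6(Δ_0 - S'(0)) = -33 and h_2·σ_2 + 2h_2·σ_3 = 6(S'(5) - Δ_2) = -54.
Forward elimination and back-substitution give σ_0 = -209/46, σ_1 = -341/46, σ_2 = 476/23, σ_3 = -859/23.
On [4, 5], S'(x) = b_2 + 2c_2·(x - 4) + 3d_2·(x - 4)² with b_2 = Δ_2 - h_2(2σ_2 + σ_3)/6 = 291/46, c_2 = σ_2/2 = 238/23, d_2 = (σ_3 - σ_2)/(6h_2) = -445/46. So S'(4) = 291/46.

6.3261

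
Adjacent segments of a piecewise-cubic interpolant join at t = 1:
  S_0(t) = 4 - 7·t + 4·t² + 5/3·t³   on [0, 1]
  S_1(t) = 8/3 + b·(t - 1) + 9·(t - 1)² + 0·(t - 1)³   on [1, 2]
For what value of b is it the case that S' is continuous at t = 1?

S_0'(t) = -7 + 8·t + 5·t², so S_0'(1) = 6. On the right, S_1'(1) = b, so b = 6.

6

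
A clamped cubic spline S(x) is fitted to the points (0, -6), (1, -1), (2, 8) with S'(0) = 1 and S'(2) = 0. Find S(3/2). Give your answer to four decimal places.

4.7813

Write σ_i for S''(x_i). With h_i = 1, 1 and divided differences Δ_i = 5, 9, the continuity of S' gives the tridiagonal system
  1·σ_0 + 4·σ_1 + 1·σ_2 = 6(Δ_1 - Δ_0) = 24
Clamped end conditions give two more equations: 2h_0·σ_0 + h_0·σ_1 = 6(Δ_0 - S'(0)) = 24 and h_1·σ_1 + 2h_1·σ_2 = 6(S'(2) - Δ_1) = -54.
Solving the tridiagonal system: σ_0 = 11/2, σ_1 = 13, σ_2 = -67/2.
On [1, 2], S(x) = -1 + 41/4·(x - 1) + 13/2·(x - 1)² - 31/4·(x - 1)³.
With (x - 1) = 1/2: S(3/2) = 153/32.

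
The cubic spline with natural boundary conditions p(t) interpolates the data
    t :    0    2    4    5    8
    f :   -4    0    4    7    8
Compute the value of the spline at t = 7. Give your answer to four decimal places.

8.6382

Let σ_i = p''(x_i). Step sizes h_i = 2, 2, 1, 3; slopes of the chords Δ_i = (y_(i+1) - y_i)/h_i = 2, 2, 3, 1/3.
  2·σ_0 + 8·σ_1 + 2·σ_2 = 6(Δ_1 - Δ_0) = 0
  2·σ_1 + 6·σ_2 + 1·σ_3 = 6(Δ_2 - Δ_1) = 6
  1·σ_2 + 8·σ_3 + 3·σ_4 = 6(Δ_3 - Δ_2) = -16
Natural end conditions: σ_0 = σ_4 = 0.
Solving: σ_0 = 0, σ_1 = -16/43, σ_2 = 64/43, σ_3 = -94/43, σ_4 = 0.
On [5, 8], p(t) = 7 + 325/129·(t - 5) - 47/43·(t - 5)² + 47/387·(t - 5)³.
With (t - 5) = 2: p(7) = 3343/387.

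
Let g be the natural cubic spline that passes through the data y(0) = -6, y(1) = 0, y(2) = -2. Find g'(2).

Put σ_i = g'' at the i-th knot. Here h = (1, 1) and Δ = (6, -2), so the interior equations h_(i-1)·σ_(i-1) + 2(h_(i-1)+h_i)·σ_i + h_i·σ_(i+1) = 6(Δ_i − Δ_(i-1)) read
  1·σ_0 + 4·σ_1 + 1·σ_2 = 6(Δ_1 - Δ_0) = -48
Natural end conditions: σ_0 = σ_2 = 0.
Hence σ_0 = 0, σ_1 = -12, σ_2 = 0.
On [1, 2], g'(x) = b_1 + 2c_1·(x - 1) + 3d_1·(x - 1)² with b_1 = Δ_1 - h_1(2σ_1 + σ_2)/6 = 2, c_1 = σ_1/2 = -6, d_1 = (σ_2 - σ_1)/(6h_1) = 2. So g'(2) = -4.

-4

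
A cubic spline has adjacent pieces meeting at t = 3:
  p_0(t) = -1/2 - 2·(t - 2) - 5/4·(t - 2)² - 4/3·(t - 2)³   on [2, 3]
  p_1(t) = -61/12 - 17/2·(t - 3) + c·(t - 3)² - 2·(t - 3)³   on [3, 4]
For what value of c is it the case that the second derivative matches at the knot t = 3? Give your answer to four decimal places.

-5.2500

p_0''(t) = -5/2 - 8·(t - 2), so p_0''(3) = -21/2. On the right, p_1''(3) = 2c, so c = -21/4.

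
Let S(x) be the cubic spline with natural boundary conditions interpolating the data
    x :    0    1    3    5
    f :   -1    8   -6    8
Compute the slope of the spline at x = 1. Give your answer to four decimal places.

1.9091

Let m_i = S''(x_i). Step sizes h_i = 1, 2, 2; slopes of the chords Δ_i = (y_(i+1) - y_i)/h_i = 9, -7, 7.
  1·m_0 + 6·m_1 + 2·m_2 = 6(Δ_1 - Δ_0) = -96
  2·m_1 + 8·m_2 + 2·m_3 = 6(Δ_2 - Δ_1) = 84
Natural end conditions: m_0 = m_3 = 0.
Solving: m_0 = 0, m_1 = -234/11, m_2 = 174/11, m_3 = 0.
On [1, 3], S'(x) = b_1 + 2c_1·(x - 1) + 3d_1·(x - 1)² with b_1 = Δ_1 - h_1(2m_1 + m_2)/6 = 21/11, c_1 = m_1/2 = -117/11, d_1 = (m_2 - m_1)/(6h_1) = 34/11. So S'(1) = 21/11.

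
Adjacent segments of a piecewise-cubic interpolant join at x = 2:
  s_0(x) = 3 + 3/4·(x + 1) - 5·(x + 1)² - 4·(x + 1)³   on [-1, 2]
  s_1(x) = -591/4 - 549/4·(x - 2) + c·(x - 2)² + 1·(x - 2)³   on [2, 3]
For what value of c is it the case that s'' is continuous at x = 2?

-41

s_0''(x) = -10 - 24·(x + 1), so s_0''(2) = -82. On the right, s_1''(2) = 2c, so c = -41.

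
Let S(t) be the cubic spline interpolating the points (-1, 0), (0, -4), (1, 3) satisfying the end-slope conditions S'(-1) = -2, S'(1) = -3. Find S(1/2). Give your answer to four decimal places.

Write m_i for S''(x_i). With h_i = 1, 1 and divided differences Δ_i = -4, 7, the continuity of S' gives the tridiagonal system
  1·m_0 + 4·m_1 + 1·m_2 = 6(Δ_1 - Δ_0) = 66
Clamped end conditions give two more equations: 2h_0·m_0 + h_0·m_1 = 6(Δ_0 - S'(-1)) = -12 and h_1·m_1 + 2h_1·m_2 = 6(S'(1) - Δ_1) = -60.
Forward elimination and back-substitution give m_0 = -23, m_1 = 34, m_2 = -47.
On [0, 1], S(t) = -4 + 7/2·t + 17·t² - 27/2·t³.
With t = 1/2: S(1/2) = 5/16.

0.3125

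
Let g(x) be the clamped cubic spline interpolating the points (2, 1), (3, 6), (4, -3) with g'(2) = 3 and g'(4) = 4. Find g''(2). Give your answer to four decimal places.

27.5000

Write m_i for g''(x_i). With h_i = 1, 1 and divided differences Δ_i = 5, -9, the continuity of g' gives the tridiagonal system
  1·m_0 + 4·m_1 + 1·m_2 = 6(Δ_1 - Δ_0) = -84
Clamped end conditions give two more equations: 2h_0·m_0 + h_0·m_1 = 6(Δ_0 - g'(2)) = 12 and h_1·m_1 + 2h_1·m_2 = 6(g'(4) - Δ_1) = 78.
Solving the tridiagonal system: m_0 = 55/2, m_1 = -43, m_2 = 121/2.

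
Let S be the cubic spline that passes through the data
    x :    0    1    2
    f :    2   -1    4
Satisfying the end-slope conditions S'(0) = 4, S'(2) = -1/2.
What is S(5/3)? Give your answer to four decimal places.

2.8241

Write M_i for S''(x_i). With h_i = 1, 1 and divided differences Δ_i = -3, 5, the continuity of S' gives the tridiagonal system
  1·M_0 + 4·M_1 + 1·M_2 = 6(Δ_1 - Δ_0) = 48
Clamped end conditions give two more equations: 2h_0·M_0 + h_0·M_1 = 6(Δ_0 - S'(0)) = -42 and h_1·M_1 + 2h_1·M_2 = 6(S'(2) - Δ_1) = -33.
Solving the tridiagonal system: M_0 = -141/4, M_1 = 57/2, M_2 = -123/4.
On [1, 2], S(x) = -1 + 5/8·(x - 1) + 57/4·(x - 1)² - 79/8·(x - 1)³.
With (x - 1) = 2/3: S(5/3) = 305/108.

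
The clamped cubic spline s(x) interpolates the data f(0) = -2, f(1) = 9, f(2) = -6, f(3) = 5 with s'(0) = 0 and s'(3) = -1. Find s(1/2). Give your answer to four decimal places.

Let M_i = s''(x_i). Step sizes h_i = 1, 1, 1; slopes of the chords Δ_i = (y_(i+1) - y_i)/h_i = 11, -15, 11.
  1·M_0 + 4·M_1 + 1·M_2 = 6(Δ_1 - Δ_0) = -156
  1·M_1 + 4·M_2 + 1·M_3 = 6(Δ_2 - Δ_1) = 156
Clamped end conditions give two more equations: 2h_0·M_0 + h_0·M_1 = 6(Δ_0 - s'(0)) = 66 and h_2·M_2 + 2h_2·M_3 = 6(s'(3) - Δ_2) = -72.
Solving the tridiagonal system: M_0 = 1064/15, M_1 = -1138/15, M_2 = 1148/15, M_3 = -1114/15.
On [0, 1], s(x) = -2 + 0·x + 532/15·x² - 367/15·x³.
With x = 1/2: s(1/2) = 457/120.

3.8083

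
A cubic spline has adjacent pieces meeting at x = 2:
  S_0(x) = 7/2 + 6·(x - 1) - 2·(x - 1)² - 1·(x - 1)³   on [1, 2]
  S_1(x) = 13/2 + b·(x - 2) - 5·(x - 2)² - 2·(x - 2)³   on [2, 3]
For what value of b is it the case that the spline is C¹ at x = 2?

-1

S_0'(x) = 6 - 4·(x - 1) - 3·(x - 1)², so S_0'(2) = -1. On the right, S_1'(2) = b, so b = -1.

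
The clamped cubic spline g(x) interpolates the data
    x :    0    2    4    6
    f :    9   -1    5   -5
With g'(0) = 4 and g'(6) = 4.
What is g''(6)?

Write M_i for g''(x_i). With h_i = 2, 2, 2 and divided differences Δ_i = -5, 3, -5, the continuity of g' gives the tridiagonal system
  2·M_0 + 8·M_1 + 2·M_2 = 6(Δ_1 - Δ_0) = 48
  2·M_1 + 8·M_2 + 2·M_3 = 6(Δ_2 - Δ_1) = -48
Clamped end conditions give two more equations: 2h_0·M_0 + h_0·M_1 = 6(Δ_0 - g'(0)) = -54 and h_2·M_2 + 2h_2·M_3 = 6(g'(6) - Δ_2) = 54.
Solving: M_0 = -21, M_1 = 15, M_2 = -15, M_3 = 21.

21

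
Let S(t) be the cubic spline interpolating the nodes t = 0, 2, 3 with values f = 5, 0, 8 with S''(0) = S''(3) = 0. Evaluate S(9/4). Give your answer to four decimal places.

1.4258

Put M_i = S'' at the i-th knot. Here h = (2, 1) and Δ = (-5/2, 8), so the interior equations h_(i-1)·M_(i-1) + 2(h_(i-1)+h_i)·M_i + h_i·M_(i+1) = 6(Δ_i − Δ_(i-1)) read
  2·M_0 + 6·M_1 + 1·M_2 = 6(Δ_1 - Δ_0) = 63
Natural end conditions: M_0 = M_2 = 0.
Hence M_0 = 0, M_1 = 21/2, M_2 = 0.
On [2, 3], S(t) = 0 + 9/2·(t - 2) + 21/4·(t - 2)² - 7/4·(t - 2)³.
With (t - 2) = 1/4: S(9/4) = 365/256.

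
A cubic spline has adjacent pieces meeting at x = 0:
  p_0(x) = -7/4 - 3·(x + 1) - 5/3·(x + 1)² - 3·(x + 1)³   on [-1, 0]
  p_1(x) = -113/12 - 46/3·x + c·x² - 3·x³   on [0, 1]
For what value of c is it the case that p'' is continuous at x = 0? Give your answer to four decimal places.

-10.6667

p_0''(x) = -10/3 - 18·(x + 1), so p_0''(0) = -64/3. On the right, p_1''(0) = 2c, so c = -32/3.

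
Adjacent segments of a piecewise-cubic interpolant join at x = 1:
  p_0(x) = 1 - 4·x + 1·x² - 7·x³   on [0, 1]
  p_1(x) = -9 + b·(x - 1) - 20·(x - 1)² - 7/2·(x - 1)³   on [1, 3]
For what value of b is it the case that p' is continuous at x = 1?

-23

p_0'(x) = -4 + 2·x - 21·x², so p_0'(1) = -23. On the right, p_1'(1) = b, so b = -23.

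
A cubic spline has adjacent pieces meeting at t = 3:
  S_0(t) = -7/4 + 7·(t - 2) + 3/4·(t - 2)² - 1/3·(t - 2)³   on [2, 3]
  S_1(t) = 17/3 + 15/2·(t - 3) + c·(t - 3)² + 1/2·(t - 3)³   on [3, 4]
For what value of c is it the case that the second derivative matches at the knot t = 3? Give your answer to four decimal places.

-0.2500

S_0''(t) = 3/2 - 2·(t - 2), so S_0''(3) = -1/2. On the right, S_1''(3) = 2c, so c = -1/4.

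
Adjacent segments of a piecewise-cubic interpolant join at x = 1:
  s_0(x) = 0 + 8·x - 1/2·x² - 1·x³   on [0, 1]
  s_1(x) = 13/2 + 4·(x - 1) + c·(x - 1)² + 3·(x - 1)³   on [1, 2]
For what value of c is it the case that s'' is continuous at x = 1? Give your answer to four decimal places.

s_0''(x) = -1 - 6·x, so s_0''(1) = -7. On the right, s_1''(1) = 2c, so c = -7/2.

-3.5000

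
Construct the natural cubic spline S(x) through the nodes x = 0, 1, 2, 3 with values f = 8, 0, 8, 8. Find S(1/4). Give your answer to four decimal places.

4.8750

Write M_i for S''(x_i). With h_i = 1, 1, 1 and divided differences Δ_i = -8, 8, 0, the continuity of S' gives the tridiagonal system
  1·M_0 + 4·M_1 + 1·M_2 = 6(Δ_1 - Δ_0) = 96
  1·M_1 + 4·M_2 + 1·M_3 = 6(Δ_2 - Δ_1) = -48
Natural end conditions: M_0 = M_3 = 0.
Forward elimination and back-substitution give M_0 = 0, M_1 = 144/5, M_2 = -96/5, M_3 = 0.
On [0, 1], S(x) = 8 - 64/5·x + 0·x² + 24/5·x³.
With x = 1/4: S(1/4) = 39/8.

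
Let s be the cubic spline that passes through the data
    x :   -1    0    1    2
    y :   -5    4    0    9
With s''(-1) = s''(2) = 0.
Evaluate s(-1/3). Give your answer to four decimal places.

2.6049

Write M_i for s''(x_i). With h_i = 1, 1, 1 and divided differences Δ_i = 9, -4, 9, the continuity of s' gives the tridiagonal system
  1·M_0 + 4·M_1 + 1·M_2 = 6(Δ_1 - Δ_0) = -78
  1·M_1 + 4·M_2 + 1·M_3 = 6(Δ_2 - Δ_1) = 78
Natural end conditions: M_0 = M_3 = 0.
Forward elimination and back-substitution give M_0 = 0, M_1 = -26, M_2 = 26, M_3 = 0.
On [-1, 0], s(x) = -5 + 40/3·(x + 1) + 0·(x + 1)² - 13/3·(x + 1)³.
With (x + 1) = 2/3: s(-1/3) = 211/81.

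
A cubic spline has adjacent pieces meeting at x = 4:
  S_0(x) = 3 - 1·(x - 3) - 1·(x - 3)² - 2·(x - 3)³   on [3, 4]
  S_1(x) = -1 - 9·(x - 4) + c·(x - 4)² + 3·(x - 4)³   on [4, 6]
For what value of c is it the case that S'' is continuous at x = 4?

S_0''(x) = -2 - 12·(x - 3), so S_0''(4) = -14. On the right, S_1''(4) = 2c, so c = -7.

-7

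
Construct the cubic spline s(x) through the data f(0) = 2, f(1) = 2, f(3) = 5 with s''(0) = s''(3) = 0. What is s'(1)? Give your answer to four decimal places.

Put M_i = s'' at the i-th knot. Here h = (1, 2) and Δ = (0, 3/2), so the interior equations h_(i-1)·M_(i-1) + 2(h_(i-1)+h_i)·M_i + h_i·M_(i+1) = 6(Δ_i − Δ_(i-1)) read
  1·M_0 + 6·M_1 + 2·M_2 = 6(Δ_1 - Δ_0) = 9
Natural end conditions: M_0 = M_2 = 0.
Forward elimination and back-substitution give M_0 = 0, M_1 = 3/2, M_2 = 0.
On [1, 3], s'(x) = b_1 + 2c_1·(x - 1) + 3d_1·(x - 1)² with b_1 = Δ_1 - h_1(2M_1 + M_2)/6 = 1/2, c_1 = M_1/2 = 3/4, d_1 = (M_2 - M_1)/(6h_1) = -1/8. So s'(1) = 1/2.

0.5000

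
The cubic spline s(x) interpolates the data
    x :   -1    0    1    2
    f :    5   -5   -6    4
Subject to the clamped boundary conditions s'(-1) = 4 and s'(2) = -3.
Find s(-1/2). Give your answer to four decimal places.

1.9833

Put M_i = s'' at the i-th knot. Here h = (1, 1, 1) and Δ = (-10, -1, 10), so the interior equations h_(i-1)·M_(i-1) + 2(h_(i-1)+h_i)·M_i + h_i·M_(i+1) = 6(Δ_i − Δ_(i-1)) read
  1·M_0 + 4·M_1 + 1·M_2 = 6(Δ_1 - Δ_0) = 54
  1·M_1 + 4·M_2 + 1·M_3 = 6(Δ_2 - Δ_1) = 66
Clamped end conditions give two more equations: 2h_0·M_0 + h_0·M_1 = 6(Δ_0 - s'(-1)) = -84 and h_2·M_2 + 2h_2·M_3 = 6(s'(2) - Δ_2) = -78.
Hence M_0 = -784/15, M_1 = 308/15, M_2 = 362/15, M_3 = -766/15.
On [-1, 0], s(x) = 5 + 4·(x + 1) - 392/15·(x + 1)² + 182/15·(x + 1)³.
With (x + 1) = 1/2: s(-1/2) = 119/60.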